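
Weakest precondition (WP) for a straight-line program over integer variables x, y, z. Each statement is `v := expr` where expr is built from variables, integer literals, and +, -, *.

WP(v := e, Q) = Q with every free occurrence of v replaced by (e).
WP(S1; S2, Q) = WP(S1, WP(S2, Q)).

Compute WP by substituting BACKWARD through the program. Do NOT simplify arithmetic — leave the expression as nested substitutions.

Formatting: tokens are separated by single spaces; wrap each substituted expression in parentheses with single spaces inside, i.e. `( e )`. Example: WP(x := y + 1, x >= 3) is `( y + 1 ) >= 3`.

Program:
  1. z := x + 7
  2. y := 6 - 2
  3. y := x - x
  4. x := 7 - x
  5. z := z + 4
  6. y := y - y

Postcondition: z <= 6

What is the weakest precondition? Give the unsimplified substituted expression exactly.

Answer: ( ( x + 7 ) + 4 ) <= 6

Derivation:
post: z <= 6
stmt 6: y := y - y  -- replace 0 occurrence(s) of y with (y - y)
  => z <= 6
stmt 5: z := z + 4  -- replace 1 occurrence(s) of z with (z + 4)
  => ( z + 4 ) <= 6
stmt 4: x := 7 - x  -- replace 0 occurrence(s) of x with (7 - x)
  => ( z + 4 ) <= 6
stmt 3: y := x - x  -- replace 0 occurrence(s) of y with (x - x)
  => ( z + 4 ) <= 6
stmt 2: y := 6 - 2  -- replace 0 occurrence(s) of y with (6 - 2)
  => ( z + 4 ) <= 6
stmt 1: z := x + 7  -- replace 1 occurrence(s) of z with (x + 7)
  => ( ( x + 7 ) + 4 ) <= 6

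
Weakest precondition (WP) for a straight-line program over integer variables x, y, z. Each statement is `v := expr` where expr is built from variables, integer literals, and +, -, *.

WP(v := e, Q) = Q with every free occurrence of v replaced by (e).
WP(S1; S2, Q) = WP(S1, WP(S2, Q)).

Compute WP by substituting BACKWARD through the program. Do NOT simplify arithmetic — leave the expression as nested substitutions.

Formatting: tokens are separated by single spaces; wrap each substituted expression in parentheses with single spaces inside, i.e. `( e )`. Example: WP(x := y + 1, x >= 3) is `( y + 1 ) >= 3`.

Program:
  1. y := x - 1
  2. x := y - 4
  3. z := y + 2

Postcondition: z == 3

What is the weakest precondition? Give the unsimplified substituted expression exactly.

post: z == 3
stmt 3: z := y + 2  -- replace 1 occurrence(s) of z with (y + 2)
  => ( y + 2 ) == 3
stmt 2: x := y - 4  -- replace 0 occurrence(s) of x with (y - 4)
  => ( y + 2 ) == 3
stmt 1: y := x - 1  -- replace 1 occurrence(s) of y with (x - 1)
  => ( ( x - 1 ) + 2 ) == 3

Answer: ( ( x - 1 ) + 2 ) == 3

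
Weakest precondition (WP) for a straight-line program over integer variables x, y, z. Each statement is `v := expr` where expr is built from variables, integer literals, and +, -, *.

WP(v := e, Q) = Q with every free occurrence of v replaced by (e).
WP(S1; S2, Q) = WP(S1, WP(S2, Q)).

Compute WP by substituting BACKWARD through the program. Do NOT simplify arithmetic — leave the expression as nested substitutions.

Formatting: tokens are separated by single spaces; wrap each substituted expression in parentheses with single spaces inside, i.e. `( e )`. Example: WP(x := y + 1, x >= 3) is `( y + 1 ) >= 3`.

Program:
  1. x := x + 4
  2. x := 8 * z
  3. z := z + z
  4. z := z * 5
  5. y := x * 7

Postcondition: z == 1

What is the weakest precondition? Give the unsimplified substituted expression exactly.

post: z == 1
stmt 5: y := x * 7  -- replace 0 occurrence(s) of y with (x * 7)
  => z == 1
stmt 4: z := z * 5  -- replace 1 occurrence(s) of z with (z * 5)
  => ( z * 5 ) == 1
stmt 3: z := z + z  -- replace 1 occurrence(s) of z with (z + z)
  => ( ( z + z ) * 5 ) == 1
stmt 2: x := 8 * z  -- replace 0 occurrence(s) of x with (8 * z)
  => ( ( z + z ) * 5 ) == 1
stmt 1: x := x + 4  -- replace 0 occurrence(s) of x with (x + 4)
  => ( ( z + z ) * 5 ) == 1

Answer: ( ( z + z ) * 5 ) == 1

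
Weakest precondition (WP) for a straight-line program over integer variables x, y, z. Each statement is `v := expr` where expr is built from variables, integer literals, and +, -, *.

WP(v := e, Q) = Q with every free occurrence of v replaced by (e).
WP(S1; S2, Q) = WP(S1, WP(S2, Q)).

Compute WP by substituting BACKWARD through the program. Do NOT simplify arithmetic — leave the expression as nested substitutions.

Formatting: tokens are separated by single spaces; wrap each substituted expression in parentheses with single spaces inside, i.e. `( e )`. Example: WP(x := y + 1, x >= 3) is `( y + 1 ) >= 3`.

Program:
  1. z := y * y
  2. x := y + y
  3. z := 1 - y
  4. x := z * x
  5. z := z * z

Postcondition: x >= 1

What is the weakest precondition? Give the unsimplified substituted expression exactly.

post: x >= 1
stmt 5: z := z * z  -- replace 0 occurrence(s) of z with (z * z)
  => x >= 1
stmt 4: x := z * x  -- replace 1 occurrence(s) of x with (z * x)
  => ( z * x ) >= 1
stmt 3: z := 1 - y  -- replace 1 occurrence(s) of z with (1 - y)
  => ( ( 1 - y ) * x ) >= 1
stmt 2: x := y + y  -- replace 1 occurrence(s) of x with (y + y)
  => ( ( 1 - y ) * ( y + y ) ) >= 1
stmt 1: z := y * y  -- replace 0 occurrence(s) of z with (y * y)
  => ( ( 1 - y ) * ( y + y ) ) >= 1

Answer: ( ( 1 - y ) * ( y + y ) ) >= 1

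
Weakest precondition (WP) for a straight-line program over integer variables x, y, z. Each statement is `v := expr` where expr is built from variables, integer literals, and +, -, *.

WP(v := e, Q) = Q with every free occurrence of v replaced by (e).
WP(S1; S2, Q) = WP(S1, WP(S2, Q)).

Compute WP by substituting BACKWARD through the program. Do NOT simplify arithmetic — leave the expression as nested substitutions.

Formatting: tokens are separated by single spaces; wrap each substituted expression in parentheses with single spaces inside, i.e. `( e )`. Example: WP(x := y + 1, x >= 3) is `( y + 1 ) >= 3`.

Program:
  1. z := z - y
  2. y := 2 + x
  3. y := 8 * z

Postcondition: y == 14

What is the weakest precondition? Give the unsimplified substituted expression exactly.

post: y == 14
stmt 3: y := 8 * z  -- replace 1 occurrence(s) of y with (8 * z)
  => ( 8 * z ) == 14
stmt 2: y := 2 + x  -- replace 0 occurrence(s) of y with (2 + x)
  => ( 8 * z ) == 14
stmt 1: z := z - y  -- replace 1 occurrence(s) of z with (z - y)
  => ( 8 * ( z - y ) ) == 14

Answer: ( 8 * ( z - y ) ) == 14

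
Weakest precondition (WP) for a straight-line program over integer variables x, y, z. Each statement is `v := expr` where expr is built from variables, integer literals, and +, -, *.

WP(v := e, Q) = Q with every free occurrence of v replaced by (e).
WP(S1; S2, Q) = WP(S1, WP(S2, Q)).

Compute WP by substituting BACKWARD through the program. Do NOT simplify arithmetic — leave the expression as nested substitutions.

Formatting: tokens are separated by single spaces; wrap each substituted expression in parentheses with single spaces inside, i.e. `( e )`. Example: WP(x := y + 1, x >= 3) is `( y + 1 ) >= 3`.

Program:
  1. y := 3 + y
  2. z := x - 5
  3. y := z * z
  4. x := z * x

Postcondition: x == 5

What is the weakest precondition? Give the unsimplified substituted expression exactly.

post: x == 5
stmt 4: x := z * x  -- replace 1 occurrence(s) of x with (z * x)
  => ( z * x ) == 5
stmt 3: y := z * z  -- replace 0 occurrence(s) of y with (z * z)
  => ( z * x ) == 5
stmt 2: z := x - 5  -- replace 1 occurrence(s) of z with (x - 5)
  => ( ( x - 5 ) * x ) == 5
stmt 1: y := 3 + y  -- replace 0 occurrence(s) of y with (3 + y)
  => ( ( x - 5 ) * x ) == 5

Answer: ( ( x - 5 ) * x ) == 5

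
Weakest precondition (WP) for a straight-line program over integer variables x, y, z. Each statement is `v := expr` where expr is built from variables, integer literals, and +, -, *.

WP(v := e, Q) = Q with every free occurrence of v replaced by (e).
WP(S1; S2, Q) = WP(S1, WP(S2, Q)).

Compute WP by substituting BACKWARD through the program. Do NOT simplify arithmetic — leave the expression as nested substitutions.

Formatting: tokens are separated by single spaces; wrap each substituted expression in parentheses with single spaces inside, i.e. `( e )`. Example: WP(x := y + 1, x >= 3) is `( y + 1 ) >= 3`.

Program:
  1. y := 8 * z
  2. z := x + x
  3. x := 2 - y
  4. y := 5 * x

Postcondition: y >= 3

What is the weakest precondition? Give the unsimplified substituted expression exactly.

post: y >= 3
stmt 4: y := 5 * x  -- replace 1 occurrence(s) of y with (5 * x)
  => ( 5 * x ) >= 3
stmt 3: x := 2 - y  -- replace 1 occurrence(s) of x with (2 - y)
  => ( 5 * ( 2 - y ) ) >= 3
stmt 2: z := x + x  -- replace 0 occurrence(s) of z with (x + x)
  => ( 5 * ( 2 - y ) ) >= 3
stmt 1: y := 8 * z  -- replace 1 occurrence(s) of y with (8 * z)
  => ( 5 * ( 2 - ( 8 * z ) ) ) >= 3

Answer: ( 5 * ( 2 - ( 8 * z ) ) ) >= 3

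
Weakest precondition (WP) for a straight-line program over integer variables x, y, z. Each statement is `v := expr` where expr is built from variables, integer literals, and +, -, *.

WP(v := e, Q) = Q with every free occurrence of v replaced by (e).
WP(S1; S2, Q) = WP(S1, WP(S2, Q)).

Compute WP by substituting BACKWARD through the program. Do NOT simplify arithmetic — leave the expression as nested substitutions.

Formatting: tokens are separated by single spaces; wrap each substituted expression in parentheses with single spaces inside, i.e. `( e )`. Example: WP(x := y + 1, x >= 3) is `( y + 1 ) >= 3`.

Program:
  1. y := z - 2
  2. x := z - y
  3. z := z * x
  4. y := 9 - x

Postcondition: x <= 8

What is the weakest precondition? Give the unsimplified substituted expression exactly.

post: x <= 8
stmt 4: y := 9 - x  -- replace 0 occurrence(s) of y with (9 - x)
  => x <= 8
stmt 3: z := z * x  -- replace 0 occurrence(s) of z with (z * x)
  => x <= 8
stmt 2: x := z - y  -- replace 1 occurrence(s) of x with (z - y)
  => ( z - y ) <= 8
stmt 1: y := z - 2  -- replace 1 occurrence(s) of y with (z - 2)
  => ( z - ( z - 2 ) ) <= 8

Answer: ( z - ( z - 2 ) ) <= 8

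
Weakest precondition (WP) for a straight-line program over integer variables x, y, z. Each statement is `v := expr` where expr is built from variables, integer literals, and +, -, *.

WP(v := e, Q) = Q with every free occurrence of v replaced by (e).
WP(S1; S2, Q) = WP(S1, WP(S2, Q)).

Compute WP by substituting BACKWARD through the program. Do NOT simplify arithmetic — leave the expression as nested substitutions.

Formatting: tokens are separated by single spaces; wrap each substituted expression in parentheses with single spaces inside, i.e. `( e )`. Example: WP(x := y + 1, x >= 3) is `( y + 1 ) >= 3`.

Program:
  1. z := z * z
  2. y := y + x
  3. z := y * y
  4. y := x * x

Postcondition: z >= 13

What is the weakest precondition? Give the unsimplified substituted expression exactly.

post: z >= 13
stmt 4: y := x * x  -- replace 0 occurrence(s) of y with (x * x)
  => z >= 13
stmt 3: z := y * y  -- replace 1 occurrence(s) of z with (y * y)
  => ( y * y ) >= 13
stmt 2: y := y + x  -- replace 2 occurrence(s) of y with (y + x)
  => ( ( y + x ) * ( y + x ) ) >= 13
stmt 1: z := z * z  -- replace 0 occurrence(s) of z with (z * z)
  => ( ( y + x ) * ( y + x ) ) >= 13

Answer: ( ( y + x ) * ( y + x ) ) >= 13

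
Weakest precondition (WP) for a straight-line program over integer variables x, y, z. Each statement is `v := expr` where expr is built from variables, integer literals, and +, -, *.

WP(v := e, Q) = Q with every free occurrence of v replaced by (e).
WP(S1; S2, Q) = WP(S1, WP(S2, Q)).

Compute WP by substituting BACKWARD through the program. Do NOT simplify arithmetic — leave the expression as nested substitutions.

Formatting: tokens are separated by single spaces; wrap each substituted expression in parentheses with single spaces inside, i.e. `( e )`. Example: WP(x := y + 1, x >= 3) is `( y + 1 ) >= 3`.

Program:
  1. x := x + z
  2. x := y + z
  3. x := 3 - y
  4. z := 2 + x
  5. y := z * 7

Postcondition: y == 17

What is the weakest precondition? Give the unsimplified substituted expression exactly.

post: y == 17
stmt 5: y := z * 7  -- replace 1 occurrence(s) of y with (z * 7)
  => ( z * 7 ) == 17
stmt 4: z := 2 + x  -- replace 1 occurrence(s) of z with (2 + x)
  => ( ( 2 + x ) * 7 ) == 17
stmt 3: x := 3 - y  -- replace 1 occurrence(s) of x with (3 - y)
  => ( ( 2 + ( 3 - y ) ) * 7 ) == 17
stmt 2: x := y + z  -- replace 0 occurrence(s) of x with (y + z)
  => ( ( 2 + ( 3 - y ) ) * 7 ) == 17
stmt 1: x := x + z  -- replace 0 occurrence(s) of x with (x + z)
  => ( ( 2 + ( 3 - y ) ) * 7 ) == 17

Answer: ( ( 2 + ( 3 - y ) ) * 7 ) == 17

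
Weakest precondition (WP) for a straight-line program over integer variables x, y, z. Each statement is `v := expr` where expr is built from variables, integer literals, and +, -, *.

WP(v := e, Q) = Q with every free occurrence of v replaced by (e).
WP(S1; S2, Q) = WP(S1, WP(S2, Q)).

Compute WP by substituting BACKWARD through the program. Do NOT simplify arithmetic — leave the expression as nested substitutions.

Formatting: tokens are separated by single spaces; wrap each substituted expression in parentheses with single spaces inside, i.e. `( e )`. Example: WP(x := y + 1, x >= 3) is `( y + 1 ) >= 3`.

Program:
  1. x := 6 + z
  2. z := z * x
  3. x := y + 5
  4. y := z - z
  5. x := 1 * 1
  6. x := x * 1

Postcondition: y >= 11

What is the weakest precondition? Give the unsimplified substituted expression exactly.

Answer: ( ( z * ( 6 + z ) ) - ( z * ( 6 + z ) ) ) >= 11

Derivation:
post: y >= 11
stmt 6: x := x * 1  -- replace 0 occurrence(s) of x with (x * 1)
  => y >= 11
stmt 5: x := 1 * 1  -- replace 0 occurrence(s) of x with (1 * 1)
  => y >= 11
stmt 4: y := z - z  -- replace 1 occurrence(s) of y with (z - z)
  => ( z - z ) >= 11
stmt 3: x := y + 5  -- replace 0 occurrence(s) of x with (y + 5)
  => ( z - z ) >= 11
stmt 2: z := z * x  -- replace 2 occurrence(s) of z with (z * x)
  => ( ( z * x ) - ( z * x ) ) >= 11
stmt 1: x := 6 + z  -- replace 2 occurrence(s) of x with (6 + z)
  => ( ( z * ( 6 + z ) ) - ( z * ( 6 + z ) ) ) >= 11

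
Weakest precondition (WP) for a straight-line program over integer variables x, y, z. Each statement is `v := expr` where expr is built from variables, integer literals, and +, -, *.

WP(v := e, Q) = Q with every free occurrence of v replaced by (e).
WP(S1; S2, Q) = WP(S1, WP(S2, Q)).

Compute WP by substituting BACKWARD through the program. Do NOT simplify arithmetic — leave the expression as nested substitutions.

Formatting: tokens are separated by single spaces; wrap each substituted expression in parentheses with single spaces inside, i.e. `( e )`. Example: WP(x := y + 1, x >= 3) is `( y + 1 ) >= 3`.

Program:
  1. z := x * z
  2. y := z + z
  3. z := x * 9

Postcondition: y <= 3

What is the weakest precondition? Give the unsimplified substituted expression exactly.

Answer: ( ( x * z ) + ( x * z ) ) <= 3

Derivation:
post: y <= 3
stmt 3: z := x * 9  -- replace 0 occurrence(s) of z with (x * 9)
  => y <= 3
stmt 2: y := z + z  -- replace 1 occurrence(s) of y with (z + z)
  => ( z + z ) <= 3
stmt 1: z := x * z  -- replace 2 occurrence(s) of z with (x * z)
  => ( ( x * z ) + ( x * z ) ) <= 3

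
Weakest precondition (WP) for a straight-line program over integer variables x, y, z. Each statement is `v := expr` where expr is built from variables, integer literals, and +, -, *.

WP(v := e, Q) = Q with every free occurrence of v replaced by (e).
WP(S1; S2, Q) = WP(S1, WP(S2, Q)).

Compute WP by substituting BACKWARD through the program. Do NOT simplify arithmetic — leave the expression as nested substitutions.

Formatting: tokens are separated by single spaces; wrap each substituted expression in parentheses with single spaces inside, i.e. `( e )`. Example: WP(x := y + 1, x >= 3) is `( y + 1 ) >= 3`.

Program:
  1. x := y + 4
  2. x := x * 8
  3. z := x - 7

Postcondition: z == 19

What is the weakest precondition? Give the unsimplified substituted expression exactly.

Answer: ( ( ( y + 4 ) * 8 ) - 7 ) == 19

Derivation:
post: z == 19
stmt 3: z := x - 7  -- replace 1 occurrence(s) of z with (x - 7)
  => ( x - 7 ) == 19
stmt 2: x := x * 8  -- replace 1 occurrence(s) of x with (x * 8)
  => ( ( x * 8 ) - 7 ) == 19
stmt 1: x := y + 4  -- replace 1 occurrence(s) of x with (y + 4)
  => ( ( ( y + 4 ) * 8 ) - 7 ) == 19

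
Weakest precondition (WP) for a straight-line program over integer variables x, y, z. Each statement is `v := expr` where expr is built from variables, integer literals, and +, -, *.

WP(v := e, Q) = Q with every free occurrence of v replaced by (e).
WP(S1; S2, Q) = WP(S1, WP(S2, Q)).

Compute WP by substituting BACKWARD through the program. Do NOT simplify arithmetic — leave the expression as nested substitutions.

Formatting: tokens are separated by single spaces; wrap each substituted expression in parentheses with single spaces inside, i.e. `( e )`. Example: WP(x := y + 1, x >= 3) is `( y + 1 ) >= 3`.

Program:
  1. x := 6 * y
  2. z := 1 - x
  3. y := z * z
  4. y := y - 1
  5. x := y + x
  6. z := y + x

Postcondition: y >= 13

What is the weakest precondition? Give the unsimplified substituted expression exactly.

post: y >= 13
stmt 6: z := y + x  -- replace 0 occurrence(s) of z with (y + x)
  => y >= 13
stmt 5: x := y + x  -- replace 0 occurrence(s) of x with (y + x)
  => y >= 13
stmt 4: y := y - 1  -- replace 1 occurrence(s) of y with (y - 1)
  => ( y - 1 ) >= 13
stmt 3: y := z * z  -- replace 1 occurrence(s) of y with (z * z)
  => ( ( z * z ) - 1 ) >= 13
stmt 2: z := 1 - x  -- replace 2 occurrence(s) of z with (1 - x)
  => ( ( ( 1 - x ) * ( 1 - x ) ) - 1 ) >= 13
stmt 1: x := 6 * y  -- replace 2 occurrence(s) of x with (6 * y)
  => ( ( ( 1 - ( 6 * y ) ) * ( 1 - ( 6 * y ) ) ) - 1 ) >= 13

Answer: ( ( ( 1 - ( 6 * y ) ) * ( 1 - ( 6 * y ) ) ) - 1 ) >= 13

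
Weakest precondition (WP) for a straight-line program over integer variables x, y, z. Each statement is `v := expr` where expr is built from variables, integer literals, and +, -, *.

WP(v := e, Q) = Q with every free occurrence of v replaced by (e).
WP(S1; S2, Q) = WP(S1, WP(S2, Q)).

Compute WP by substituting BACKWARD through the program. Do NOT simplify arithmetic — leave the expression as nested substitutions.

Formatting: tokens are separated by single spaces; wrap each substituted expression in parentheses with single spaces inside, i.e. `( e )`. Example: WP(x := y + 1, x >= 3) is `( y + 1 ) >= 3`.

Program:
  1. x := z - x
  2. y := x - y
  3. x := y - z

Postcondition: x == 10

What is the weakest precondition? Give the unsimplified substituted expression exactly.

post: x == 10
stmt 3: x := y - z  -- replace 1 occurrence(s) of x with (y - z)
  => ( y - z ) == 10
stmt 2: y := x - y  -- replace 1 occurrence(s) of y with (x - y)
  => ( ( x - y ) - z ) == 10
stmt 1: x := z - x  -- replace 1 occurrence(s) of x with (z - x)
  => ( ( ( z - x ) - y ) - z ) == 10

Answer: ( ( ( z - x ) - y ) - z ) == 10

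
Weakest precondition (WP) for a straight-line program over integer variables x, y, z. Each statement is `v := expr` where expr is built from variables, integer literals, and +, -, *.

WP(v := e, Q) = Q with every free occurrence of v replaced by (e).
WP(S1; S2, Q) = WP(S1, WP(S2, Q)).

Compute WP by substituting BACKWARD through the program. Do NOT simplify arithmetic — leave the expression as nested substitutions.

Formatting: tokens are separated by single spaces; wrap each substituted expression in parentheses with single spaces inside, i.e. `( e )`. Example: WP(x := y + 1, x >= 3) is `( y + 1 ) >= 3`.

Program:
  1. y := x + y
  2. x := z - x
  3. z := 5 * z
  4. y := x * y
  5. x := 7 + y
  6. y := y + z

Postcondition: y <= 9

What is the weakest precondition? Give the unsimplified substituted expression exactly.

post: y <= 9
stmt 6: y := y + z  -- replace 1 occurrence(s) of y with (y + z)
  => ( y + z ) <= 9
stmt 5: x := 7 + y  -- replace 0 occurrence(s) of x with (7 + y)
  => ( y + z ) <= 9
stmt 4: y := x * y  -- replace 1 occurrence(s) of y with (x * y)
  => ( ( x * y ) + z ) <= 9
stmt 3: z := 5 * z  -- replace 1 occurrence(s) of z with (5 * z)
  => ( ( x * y ) + ( 5 * z ) ) <= 9
stmt 2: x := z - x  -- replace 1 occurrence(s) of x with (z - x)
  => ( ( ( z - x ) * y ) + ( 5 * z ) ) <= 9
stmt 1: y := x + y  -- replace 1 occurrence(s) of y with (x + y)
  => ( ( ( z - x ) * ( x + y ) ) + ( 5 * z ) ) <= 9

Answer: ( ( ( z - x ) * ( x + y ) ) + ( 5 * z ) ) <= 9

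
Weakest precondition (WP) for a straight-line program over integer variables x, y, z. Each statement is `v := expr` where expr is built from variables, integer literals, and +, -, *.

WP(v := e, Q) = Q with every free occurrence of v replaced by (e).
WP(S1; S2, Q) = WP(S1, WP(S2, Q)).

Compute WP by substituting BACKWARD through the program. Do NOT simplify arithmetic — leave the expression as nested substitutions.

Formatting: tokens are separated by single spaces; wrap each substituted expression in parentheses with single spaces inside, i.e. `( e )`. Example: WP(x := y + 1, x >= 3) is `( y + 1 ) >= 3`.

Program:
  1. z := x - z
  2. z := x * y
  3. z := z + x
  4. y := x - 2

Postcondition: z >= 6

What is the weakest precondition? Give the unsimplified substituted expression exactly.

post: z >= 6
stmt 4: y := x - 2  -- replace 0 occurrence(s) of y with (x - 2)
  => z >= 6
stmt 3: z := z + x  -- replace 1 occurrence(s) of z with (z + x)
  => ( z + x ) >= 6
stmt 2: z := x * y  -- replace 1 occurrence(s) of z with (x * y)
  => ( ( x * y ) + x ) >= 6
stmt 1: z := x - z  -- replace 0 occurrence(s) of z with (x - z)
  => ( ( x * y ) + x ) >= 6

Answer: ( ( x * y ) + x ) >= 6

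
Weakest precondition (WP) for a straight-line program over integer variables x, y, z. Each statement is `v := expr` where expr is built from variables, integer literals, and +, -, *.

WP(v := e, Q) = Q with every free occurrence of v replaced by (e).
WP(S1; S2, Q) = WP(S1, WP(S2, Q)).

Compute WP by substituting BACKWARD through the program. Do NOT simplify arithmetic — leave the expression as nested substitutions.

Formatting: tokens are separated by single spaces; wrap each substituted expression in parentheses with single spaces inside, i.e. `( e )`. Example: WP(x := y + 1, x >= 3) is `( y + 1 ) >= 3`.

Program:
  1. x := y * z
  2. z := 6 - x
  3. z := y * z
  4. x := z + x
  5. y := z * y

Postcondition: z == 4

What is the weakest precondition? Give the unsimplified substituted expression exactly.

Answer: ( y * ( 6 - ( y * z ) ) ) == 4

Derivation:
post: z == 4
stmt 5: y := z * y  -- replace 0 occurrence(s) of y with (z * y)
  => z == 4
stmt 4: x := z + x  -- replace 0 occurrence(s) of x with (z + x)
  => z == 4
stmt 3: z := y * z  -- replace 1 occurrence(s) of z with (y * z)
  => ( y * z ) == 4
stmt 2: z := 6 - x  -- replace 1 occurrence(s) of z with (6 - x)
  => ( y * ( 6 - x ) ) == 4
stmt 1: x := y * z  -- replace 1 occurrence(s) of x with (y * z)
  => ( y * ( 6 - ( y * z ) ) ) == 4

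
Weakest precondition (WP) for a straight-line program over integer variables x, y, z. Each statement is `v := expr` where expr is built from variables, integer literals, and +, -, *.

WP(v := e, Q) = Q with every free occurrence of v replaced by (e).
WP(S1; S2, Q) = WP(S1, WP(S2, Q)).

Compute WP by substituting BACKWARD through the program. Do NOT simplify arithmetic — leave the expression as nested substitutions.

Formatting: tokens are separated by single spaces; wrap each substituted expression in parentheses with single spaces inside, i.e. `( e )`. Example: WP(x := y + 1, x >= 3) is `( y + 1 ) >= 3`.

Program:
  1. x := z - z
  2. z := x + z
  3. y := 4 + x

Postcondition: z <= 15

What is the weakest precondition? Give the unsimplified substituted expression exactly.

Answer: ( ( z - z ) + z ) <= 15

Derivation:
post: z <= 15
stmt 3: y := 4 + x  -- replace 0 occurrence(s) of y with (4 + x)
  => z <= 15
stmt 2: z := x + z  -- replace 1 occurrence(s) of z with (x + z)
  => ( x + z ) <= 15
stmt 1: x := z - z  -- replace 1 occurrence(s) of x with (z - z)
  => ( ( z - z ) + z ) <= 15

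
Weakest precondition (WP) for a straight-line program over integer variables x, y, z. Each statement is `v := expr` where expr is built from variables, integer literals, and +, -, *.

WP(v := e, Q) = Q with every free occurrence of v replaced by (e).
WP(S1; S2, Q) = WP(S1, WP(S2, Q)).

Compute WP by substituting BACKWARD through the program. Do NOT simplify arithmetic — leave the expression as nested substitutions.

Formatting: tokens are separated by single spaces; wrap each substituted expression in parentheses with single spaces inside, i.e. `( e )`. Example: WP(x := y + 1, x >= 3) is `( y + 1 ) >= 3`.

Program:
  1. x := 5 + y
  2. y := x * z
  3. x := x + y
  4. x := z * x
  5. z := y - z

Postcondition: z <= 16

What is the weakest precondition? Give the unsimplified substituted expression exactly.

post: z <= 16
stmt 5: z := y - z  -- replace 1 occurrence(s) of z with (y - z)
  => ( y - z ) <= 16
stmt 4: x := z * x  -- replace 0 occurrence(s) of x with (z * x)
  => ( y - z ) <= 16
stmt 3: x := x + y  -- replace 0 occurrence(s) of x with (x + y)
  => ( y - z ) <= 16
stmt 2: y := x * z  -- replace 1 occurrence(s) of y with (x * z)
  => ( ( x * z ) - z ) <= 16
stmt 1: x := 5 + y  -- replace 1 occurrence(s) of x with (5 + y)
  => ( ( ( 5 + y ) * z ) - z ) <= 16

Answer: ( ( ( 5 + y ) * z ) - z ) <= 16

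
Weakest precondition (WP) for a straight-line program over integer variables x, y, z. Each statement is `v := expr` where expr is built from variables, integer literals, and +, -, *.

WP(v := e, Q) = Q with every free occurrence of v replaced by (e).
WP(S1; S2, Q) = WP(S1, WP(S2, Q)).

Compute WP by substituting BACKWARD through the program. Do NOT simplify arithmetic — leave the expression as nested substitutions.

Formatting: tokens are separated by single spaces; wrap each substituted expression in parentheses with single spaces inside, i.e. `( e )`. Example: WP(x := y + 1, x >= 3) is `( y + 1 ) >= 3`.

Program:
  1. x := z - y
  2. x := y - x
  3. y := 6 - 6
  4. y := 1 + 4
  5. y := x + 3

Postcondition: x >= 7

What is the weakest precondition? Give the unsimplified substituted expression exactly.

post: x >= 7
stmt 5: y := x + 3  -- replace 0 occurrence(s) of y with (x + 3)
  => x >= 7
stmt 4: y := 1 + 4  -- replace 0 occurrence(s) of y with (1 + 4)
  => x >= 7
stmt 3: y := 6 - 6  -- replace 0 occurrence(s) of y with (6 - 6)
  => x >= 7
stmt 2: x := y - x  -- replace 1 occurrence(s) of x with (y - x)
  => ( y - x ) >= 7
stmt 1: x := z - y  -- replace 1 occurrence(s) of x with (z - y)
  => ( y - ( z - y ) ) >= 7

Answer: ( y - ( z - y ) ) >= 7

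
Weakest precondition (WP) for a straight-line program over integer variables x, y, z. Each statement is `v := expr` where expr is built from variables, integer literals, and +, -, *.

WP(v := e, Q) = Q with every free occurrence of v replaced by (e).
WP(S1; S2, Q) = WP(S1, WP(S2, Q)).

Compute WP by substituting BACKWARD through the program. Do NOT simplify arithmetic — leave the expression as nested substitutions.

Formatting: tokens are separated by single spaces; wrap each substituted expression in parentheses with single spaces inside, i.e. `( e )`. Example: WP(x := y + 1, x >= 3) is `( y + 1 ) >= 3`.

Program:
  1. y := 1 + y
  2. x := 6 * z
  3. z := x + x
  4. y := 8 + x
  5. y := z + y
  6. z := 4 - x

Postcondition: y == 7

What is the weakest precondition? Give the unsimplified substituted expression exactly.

Answer: ( ( ( 6 * z ) + ( 6 * z ) ) + ( 8 + ( 6 * z ) ) ) == 7

Derivation:
post: y == 7
stmt 6: z := 4 - x  -- replace 0 occurrence(s) of z with (4 - x)
  => y == 7
stmt 5: y := z + y  -- replace 1 occurrence(s) of y with (z + y)
  => ( z + y ) == 7
stmt 4: y := 8 + x  -- replace 1 occurrence(s) of y with (8 + x)
  => ( z + ( 8 + x ) ) == 7
stmt 3: z := x + x  -- replace 1 occurrence(s) of z with (x + x)
  => ( ( x + x ) + ( 8 + x ) ) == 7
stmt 2: x := 6 * z  -- replace 3 occurrence(s) of x with (6 * z)
  => ( ( ( 6 * z ) + ( 6 * z ) ) + ( 8 + ( 6 * z ) ) ) == 7
stmt 1: y := 1 + y  -- replace 0 occurrence(s) of y with (1 + y)
  => ( ( ( 6 * z ) + ( 6 * z ) ) + ( 8 + ( 6 * z ) ) ) == 7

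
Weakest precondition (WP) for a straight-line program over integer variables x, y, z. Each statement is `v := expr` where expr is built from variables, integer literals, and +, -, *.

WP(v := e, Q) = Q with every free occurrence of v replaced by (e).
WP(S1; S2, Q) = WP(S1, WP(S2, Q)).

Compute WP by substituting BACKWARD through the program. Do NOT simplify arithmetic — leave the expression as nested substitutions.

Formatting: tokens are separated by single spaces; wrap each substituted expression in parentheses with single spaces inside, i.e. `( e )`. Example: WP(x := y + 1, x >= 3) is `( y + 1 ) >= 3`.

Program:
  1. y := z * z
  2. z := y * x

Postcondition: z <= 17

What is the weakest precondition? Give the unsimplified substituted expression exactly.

Answer: ( ( z * z ) * x ) <= 17

Derivation:
post: z <= 17
stmt 2: z := y * x  -- replace 1 occurrence(s) of z with (y * x)
  => ( y * x ) <= 17
stmt 1: y := z * z  -- replace 1 occurrence(s) of y with (z * z)
  => ( ( z * z ) * x ) <= 17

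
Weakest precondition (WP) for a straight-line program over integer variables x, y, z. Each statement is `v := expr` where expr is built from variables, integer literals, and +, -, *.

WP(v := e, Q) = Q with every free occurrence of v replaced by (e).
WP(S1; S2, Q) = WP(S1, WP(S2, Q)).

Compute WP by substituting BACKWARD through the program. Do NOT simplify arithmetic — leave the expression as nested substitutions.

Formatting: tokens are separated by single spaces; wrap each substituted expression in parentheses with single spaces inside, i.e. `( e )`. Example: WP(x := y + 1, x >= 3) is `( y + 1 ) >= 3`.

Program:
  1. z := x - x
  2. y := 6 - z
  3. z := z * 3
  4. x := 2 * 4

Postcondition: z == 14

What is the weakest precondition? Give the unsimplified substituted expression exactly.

post: z == 14
stmt 4: x := 2 * 4  -- replace 0 occurrence(s) of x with (2 * 4)
  => z == 14
stmt 3: z := z * 3  -- replace 1 occurrence(s) of z with (z * 3)
  => ( z * 3 ) == 14
stmt 2: y := 6 - z  -- replace 0 occurrence(s) of y with (6 - z)
  => ( z * 3 ) == 14
stmt 1: z := x - x  -- replace 1 occurrence(s) of z with (x - x)
  => ( ( x - x ) * 3 ) == 14

Answer: ( ( x - x ) * 3 ) == 14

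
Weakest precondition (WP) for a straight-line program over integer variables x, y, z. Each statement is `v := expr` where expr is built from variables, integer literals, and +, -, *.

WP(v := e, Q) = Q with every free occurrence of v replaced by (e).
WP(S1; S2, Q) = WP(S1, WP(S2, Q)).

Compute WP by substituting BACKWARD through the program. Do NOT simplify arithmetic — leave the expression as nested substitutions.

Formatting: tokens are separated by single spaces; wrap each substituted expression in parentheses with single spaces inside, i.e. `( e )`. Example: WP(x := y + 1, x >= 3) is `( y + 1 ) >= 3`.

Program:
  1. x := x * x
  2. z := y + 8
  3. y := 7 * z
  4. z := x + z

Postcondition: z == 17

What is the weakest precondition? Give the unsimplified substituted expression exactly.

post: z == 17
stmt 4: z := x + z  -- replace 1 occurrence(s) of z with (x + z)
  => ( x + z ) == 17
stmt 3: y := 7 * z  -- replace 0 occurrence(s) of y with (7 * z)
  => ( x + z ) == 17
stmt 2: z := y + 8  -- replace 1 occurrence(s) of z with (y + 8)
  => ( x + ( y + 8 ) ) == 17
stmt 1: x := x * x  -- replace 1 occurrence(s) of x with (x * x)
  => ( ( x * x ) + ( y + 8 ) ) == 17

Answer: ( ( x * x ) + ( y + 8 ) ) == 17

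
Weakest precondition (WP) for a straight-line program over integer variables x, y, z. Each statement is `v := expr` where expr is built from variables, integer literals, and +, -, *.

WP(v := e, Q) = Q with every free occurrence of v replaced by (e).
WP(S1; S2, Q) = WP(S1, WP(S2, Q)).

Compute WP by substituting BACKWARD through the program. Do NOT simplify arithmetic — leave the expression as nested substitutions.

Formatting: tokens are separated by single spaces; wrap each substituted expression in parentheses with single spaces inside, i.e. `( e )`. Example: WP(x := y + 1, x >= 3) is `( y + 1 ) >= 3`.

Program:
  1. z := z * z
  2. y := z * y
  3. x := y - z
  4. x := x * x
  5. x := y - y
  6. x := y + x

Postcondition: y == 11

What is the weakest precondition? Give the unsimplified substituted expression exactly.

Answer: ( ( z * z ) * y ) == 11

Derivation:
post: y == 11
stmt 6: x := y + x  -- replace 0 occurrence(s) of x with (y + x)
  => y == 11
stmt 5: x := y - y  -- replace 0 occurrence(s) of x with (y - y)
  => y == 11
stmt 4: x := x * x  -- replace 0 occurrence(s) of x with (x * x)
  => y == 11
stmt 3: x := y - z  -- replace 0 occurrence(s) of x with (y - z)
  => y == 11
stmt 2: y := z * y  -- replace 1 occurrence(s) of y with (z * y)
  => ( z * y ) == 11
stmt 1: z := z * z  -- replace 1 occurrence(s) of z with (z * z)
  => ( ( z * z ) * y ) == 11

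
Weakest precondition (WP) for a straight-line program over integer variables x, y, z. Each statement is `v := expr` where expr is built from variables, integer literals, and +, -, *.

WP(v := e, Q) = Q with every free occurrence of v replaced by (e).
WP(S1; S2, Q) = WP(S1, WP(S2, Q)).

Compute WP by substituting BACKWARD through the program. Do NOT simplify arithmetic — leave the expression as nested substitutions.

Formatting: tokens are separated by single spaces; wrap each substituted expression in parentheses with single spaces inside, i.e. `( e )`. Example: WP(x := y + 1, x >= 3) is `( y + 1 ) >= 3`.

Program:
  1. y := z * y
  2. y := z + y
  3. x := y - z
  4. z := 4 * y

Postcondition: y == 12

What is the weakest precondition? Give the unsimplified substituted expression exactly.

post: y == 12
stmt 4: z := 4 * y  -- replace 0 occurrence(s) of z with (4 * y)
  => y == 12
stmt 3: x := y - z  -- replace 0 occurrence(s) of x with (y - z)
  => y == 12
stmt 2: y := z + y  -- replace 1 occurrence(s) of y with (z + y)
  => ( z + y ) == 12
stmt 1: y := z * y  -- replace 1 occurrence(s) of y with (z * y)
  => ( z + ( z * y ) ) == 12

Answer: ( z + ( z * y ) ) == 12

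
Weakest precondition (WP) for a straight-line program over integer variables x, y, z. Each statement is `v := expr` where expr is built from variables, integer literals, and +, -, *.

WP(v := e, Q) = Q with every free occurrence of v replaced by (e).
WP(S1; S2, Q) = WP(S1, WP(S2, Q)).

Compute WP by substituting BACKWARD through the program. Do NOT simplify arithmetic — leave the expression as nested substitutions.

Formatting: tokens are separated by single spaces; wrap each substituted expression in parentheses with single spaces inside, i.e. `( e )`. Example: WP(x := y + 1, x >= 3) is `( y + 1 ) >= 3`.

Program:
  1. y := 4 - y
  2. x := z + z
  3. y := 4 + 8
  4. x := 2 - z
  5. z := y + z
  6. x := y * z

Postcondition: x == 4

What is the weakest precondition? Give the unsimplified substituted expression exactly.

post: x == 4
stmt 6: x := y * z  -- replace 1 occurrence(s) of x with (y * z)
  => ( y * z ) == 4
stmt 5: z := y + z  -- replace 1 occurrence(s) of z with (y + z)
  => ( y * ( y + z ) ) == 4
stmt 4: x := 2 - z  -- replace 0 occurrence(s) of x with (2 - z)
  => ( y * ( y + z ) ) == 4
stmt 3: y := 4 + 8  -- replace 2 occurrence(s) of y with (4 + 8)
  => ( ( 4 + 8 ) * ( ( 4 + 8 ) + z ) ) == 4
stmt 2: x := z + z  -- replace 0 occurrence(s) of x with (z + z)
  => ( ( 4 + 8 ) * ( ( 4 + 8 ) + z ) ) == 4
stmt 1: y := 4 - y  -- replace 0 occurrence(s) of y with (4 - y)
  => ( ( 4 + 8 ) * ( ( 4 + 8 ) + z ) ) == 4

Answer: ( ( 4 + 8 ) * ( ( 4 + 8 ) + z ) ) == 4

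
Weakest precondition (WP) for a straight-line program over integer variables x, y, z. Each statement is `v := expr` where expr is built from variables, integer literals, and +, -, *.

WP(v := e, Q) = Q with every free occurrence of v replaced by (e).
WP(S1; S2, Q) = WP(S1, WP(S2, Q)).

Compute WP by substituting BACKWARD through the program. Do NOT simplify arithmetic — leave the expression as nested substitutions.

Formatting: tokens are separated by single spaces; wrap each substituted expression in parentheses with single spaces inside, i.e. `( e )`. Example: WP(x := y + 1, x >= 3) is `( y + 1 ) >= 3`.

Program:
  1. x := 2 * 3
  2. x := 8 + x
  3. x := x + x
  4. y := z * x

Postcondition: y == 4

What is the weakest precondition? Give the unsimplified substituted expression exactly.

Answer: ( z * ( ( 8 + ( 2 * 3 ) ) + ( 8 + ( 2 * 3 ) ) ) ) == 4

Derivation:
post: y == 4
stmt 4: y := z * x  -- replace 1 occurrence(s) of y with (z * x)
  => ( z * x ) == 4
stmt 3: x := x + x  -- replace 1 occurrence(s) of x with (x + x)
  => ( z * ( x + x ) ) == 4
stmt 2: x := 8 + x  -- replace 2 occurrence(s) of x with (8 + x)
  => ( z * ( ( 8 + x ) + ( 8 + x ) ) ) == 4
stmt 1: x := 2 * 3  -- replace 2 occurrence(s) of x with (2 * 3)
  => ( z * ( ( 8 + ( 2 * 3 ) ) + ( 8 + ( 2 * 3 ) ) ) ) == 4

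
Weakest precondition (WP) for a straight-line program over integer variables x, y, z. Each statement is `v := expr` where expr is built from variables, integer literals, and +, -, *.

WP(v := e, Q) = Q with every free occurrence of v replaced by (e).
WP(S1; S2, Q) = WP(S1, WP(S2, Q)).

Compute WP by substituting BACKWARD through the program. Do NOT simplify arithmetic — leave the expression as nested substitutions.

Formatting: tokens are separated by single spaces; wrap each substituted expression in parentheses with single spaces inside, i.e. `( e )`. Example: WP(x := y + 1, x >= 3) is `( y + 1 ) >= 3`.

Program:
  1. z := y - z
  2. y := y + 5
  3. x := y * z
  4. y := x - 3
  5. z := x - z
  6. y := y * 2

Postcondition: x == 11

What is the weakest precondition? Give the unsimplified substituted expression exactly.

Answer: ( ( y + 5 ) * ( y - z ) ) == 11

Derivation:
post: x == 11
stmt 6: y := y * 2  -- replace 0 occurrence(s) of y with (y * 2)
  => x == 11
stmt 5: z := x - z  -- replace 0 occurrence(s) of z with (x - z)
  => x == 11
stmt 4: y := x - 3  -- replace 0 occurrence(s) of y with (x - 3)
  => x == 11
stmt 3: x := y * z  -- replace 1 occurrence(s) of x with (y * z)
  => ( y * z ) == 11
stmt 2: y := y + 5  -- replace 1 occurrence(s) of y with (y + 5)
  => ( ( y + 5 ) * z ) == 11
stmt 1: z := y - z  -- replace 1 occurrence(s) of z with (y - z)
  => ( ( y + 5 ) * ( y - z ) ) == 11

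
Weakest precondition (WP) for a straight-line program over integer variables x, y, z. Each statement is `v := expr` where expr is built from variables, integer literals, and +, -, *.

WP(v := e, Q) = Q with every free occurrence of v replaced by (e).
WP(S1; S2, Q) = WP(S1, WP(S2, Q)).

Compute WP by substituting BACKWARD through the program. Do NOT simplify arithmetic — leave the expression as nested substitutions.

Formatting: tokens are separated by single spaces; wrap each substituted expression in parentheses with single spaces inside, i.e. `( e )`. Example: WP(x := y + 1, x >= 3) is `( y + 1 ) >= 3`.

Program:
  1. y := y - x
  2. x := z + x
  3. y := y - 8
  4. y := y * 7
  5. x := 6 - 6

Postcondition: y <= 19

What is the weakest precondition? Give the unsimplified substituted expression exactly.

Answer: ( ( ( y - x ) - 8 ) * 7 ) <= 19

Derivation:
post: y <= 19
stmt 5: x := 6 - 6  -- replace 0 occurrence(s) of x with (6 - 6)
  => y <= 19
stmt 4: y := y * 7  -- replace 1 occurrence(s) of y with (y * 7)
  => ( y * 7 ) <= 19
stmt 3: y := y - 8  -- replace 1 occurrence(s) of y with (y - 8)
  => ( ( y - 8 ) * 7 ) <= 19
stmt 2: x := z + x  -- replace 0 occurrence(s) of x with (z + x)
  => ( ( y - 8 ) * 7 ) <= 19
stmt 1: y := y - x  -- replace 1 occurrence(s) of y with (y - x)
  => ( ( ( y - x ) - 8 ) * 7 ) <= 19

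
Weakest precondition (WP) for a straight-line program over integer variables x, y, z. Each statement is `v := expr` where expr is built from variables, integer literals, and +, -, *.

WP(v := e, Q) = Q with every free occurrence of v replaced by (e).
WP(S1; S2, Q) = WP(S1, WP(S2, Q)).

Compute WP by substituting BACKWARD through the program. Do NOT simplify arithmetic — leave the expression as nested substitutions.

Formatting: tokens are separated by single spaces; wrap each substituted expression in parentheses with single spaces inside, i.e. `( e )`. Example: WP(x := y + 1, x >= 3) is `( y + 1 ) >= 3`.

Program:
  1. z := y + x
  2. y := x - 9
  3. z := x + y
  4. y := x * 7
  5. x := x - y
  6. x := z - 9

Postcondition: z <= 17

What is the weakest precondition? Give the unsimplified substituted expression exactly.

Answer: ( x + ( x - 9 ) ) <= 17

Derivation:
post: z <= 17
stmt 6: x := z - 9  -- replace 0 occurrence(s) of x with (z - 9)
  => z <= 17
stmt 5: x := x - y  -- replace 0 occurrence(s) of x with (x - y)
  => z <= 17
stmt 4: y := x * 7  -- replace 0 occurrence(s) of y with (x * 7)
  => z <= 17
stmt 3: z := x + y  -- replace 1 occurrence(s) of z with (x + y)
  => ( x + y ) <= 17
stmt 2: y := x - 9  -- replace 1 occurrence(s) of y with (x - 9)
  => ( x + ( x - 9 ) ) <= 17
stmt 1: z := y + x  -- replace 0 occurrence(s) of z with (y + x)
  => ( x + ( x - 9 ) ) <= 17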